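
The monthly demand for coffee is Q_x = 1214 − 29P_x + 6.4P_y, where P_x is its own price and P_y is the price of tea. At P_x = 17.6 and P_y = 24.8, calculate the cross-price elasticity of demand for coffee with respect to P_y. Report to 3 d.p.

0.184

At P_x = 17.6 and P_y = 24.8: Q_x = 862.32.
∂Q_x/∂P_y = 6.4.
ε = (∂Q_x/∂P_y)(P_y/Q_x) = 6.4 × (24.8/862.32) ≈ 0.184.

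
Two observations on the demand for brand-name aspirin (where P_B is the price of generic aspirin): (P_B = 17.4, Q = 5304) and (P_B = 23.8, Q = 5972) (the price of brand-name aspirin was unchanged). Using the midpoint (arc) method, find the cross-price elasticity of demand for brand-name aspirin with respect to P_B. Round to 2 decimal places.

0.38

ΔQ_A = 5972 − 5304 = 668; ΔP_B = 23.8 − 17.4 = 6.4.
Midpoints: Q̄_A = 5638.0, P̄_B = 20.60.
ε = (ΔQ_A/Q̄_A)/(ΔP_B/P̄_B) = (668/5638.0)/(6.4/20.60) ≈ 0.38.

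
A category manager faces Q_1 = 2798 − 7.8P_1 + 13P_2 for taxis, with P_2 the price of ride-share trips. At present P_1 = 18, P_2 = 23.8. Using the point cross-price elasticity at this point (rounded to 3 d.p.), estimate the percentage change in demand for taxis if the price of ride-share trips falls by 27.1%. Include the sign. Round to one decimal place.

-2.8%

At P_1 = 18, P_2 = 23.8: Q_1 = 2967.
∂Q_1/∂P_2 = 13.
ε = (∂Q_1/∂P_2)(P_2/Q_1) = 13.0000 × 23.8/2967 ≈ 0.104.
%ΔQ_1 ≈ ε × %ΔP_2 = 0.104 × (-27.1%) = -2.8%.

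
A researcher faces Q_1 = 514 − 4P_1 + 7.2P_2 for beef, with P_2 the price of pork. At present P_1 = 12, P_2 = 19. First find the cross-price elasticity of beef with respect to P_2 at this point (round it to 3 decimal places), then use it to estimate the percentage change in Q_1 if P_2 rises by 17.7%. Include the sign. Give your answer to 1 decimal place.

4.0%

At P_1 = 12, P_2 = 19: Q_1 = 602.8.
∂Q_1/∂P_2 = 7.2.
ε = (∂Q_1/∂P_2)(P_2/Q_1) = 7.2000 × 19/602.8 ≈ 0.227.
%ΔQ_1 ≈ ε × %ΔP_2 = 0.227 × (17.7%) = 4.0%.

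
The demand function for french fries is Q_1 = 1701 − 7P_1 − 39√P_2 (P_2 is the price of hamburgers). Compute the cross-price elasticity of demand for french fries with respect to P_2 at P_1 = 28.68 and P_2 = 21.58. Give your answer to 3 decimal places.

At P_1 = 28.68 and P_2 = 21.58: Q_1 = 1319.068.
∂Q_1/∂P_2 = -39/(2√P_2) = -39/(2√21.58) = -4.1977.
ε = (∂Q_1/∂P_2)(P_2/Q_1) = -4.1977 × (21.58/1319.068) ≈ -0.069.

-0.069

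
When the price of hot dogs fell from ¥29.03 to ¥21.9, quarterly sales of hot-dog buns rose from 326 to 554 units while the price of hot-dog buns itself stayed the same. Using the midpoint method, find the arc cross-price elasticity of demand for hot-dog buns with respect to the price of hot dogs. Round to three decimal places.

-1.851

ΔQ_A = 554 − 326 = 228; ΔP_B = 21.9 − 29.03 = -7.13.
Midpoints: Q̄_A = 440.0, P̄_B = 25.46.
ε = (ΔQ_A/Q̄_A)/(ΔP_B/P̄_B) = (228/440.0)/(-7.13/25.46) ≈ -1.851.
ε < 0: hot-dog buns and hot dogs are complements.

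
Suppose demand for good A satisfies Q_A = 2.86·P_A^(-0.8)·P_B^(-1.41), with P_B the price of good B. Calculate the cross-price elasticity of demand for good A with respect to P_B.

-1.41

In a log-linear (constant-elasticity) demand function, the coefficient on the exponent of P_B is the cross-price elasticity.
ε = -1.41. Negative, so good A and good B are complements.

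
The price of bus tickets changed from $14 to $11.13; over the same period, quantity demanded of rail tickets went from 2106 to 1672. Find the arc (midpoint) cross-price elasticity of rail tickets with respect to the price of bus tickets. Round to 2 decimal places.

1.01

ΔQ_A = 1672 − 2106 = -434; ΔP_B = 11.13 − 14 = -2.87.
Midpoints: Q̄_A = 1889.0, P̄_B = 12.57.
ε = (ΔQ_A/Q̄_A)/(ΔP_B/P̄_B) = (-434/1889.0)/(-2.87/12.57) ≈ 1.01.
ε > 0: rail tickets and bus tickets are substitutes.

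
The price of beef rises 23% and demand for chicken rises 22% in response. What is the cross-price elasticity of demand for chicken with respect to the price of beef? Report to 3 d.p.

0.957

ε = (%ΔQ of chicken) / (%ΔP of beef) = (22%) / (23%) ≈ 0.957.
Positive cross-price elasticity: substitutes.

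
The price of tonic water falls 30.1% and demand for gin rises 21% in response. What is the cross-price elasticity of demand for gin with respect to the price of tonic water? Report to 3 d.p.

-0.698

ε = (%ΔQ of gin) / (%ΔP of tonic water) = (21%) / (-30.1%) ≈ -0.698.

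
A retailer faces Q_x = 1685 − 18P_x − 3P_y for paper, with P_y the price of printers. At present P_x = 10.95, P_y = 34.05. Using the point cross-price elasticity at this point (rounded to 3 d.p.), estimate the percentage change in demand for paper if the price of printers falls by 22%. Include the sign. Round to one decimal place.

At P_x = 10.95, P_y = 34.05: Q_x = 1385.75.
∂Q_x/∂P_y = -3.
ε = (∂Q_x/∂P_y)(P_y/Q_x) = -3.0000 × 34.05/1385.75 ≈ -0.074.
%ΔQ_x ≈ ε × %ΔP_y = -0.074 × (-22%) = 1.6%.

1.6%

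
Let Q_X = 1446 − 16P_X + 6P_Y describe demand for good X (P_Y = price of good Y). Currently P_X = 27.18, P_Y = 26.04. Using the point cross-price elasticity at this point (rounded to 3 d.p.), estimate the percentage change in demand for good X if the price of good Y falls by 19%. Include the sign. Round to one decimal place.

-2.5%

At P_X = 27.18, P_Y = 26.04: Q_X = 1167.36.
∂Q_X/∂P_Y = 6.
ε = (∂Q_X/∂P_Y)(P_Y/Q_X) = 6.0000 × 26.04/1167.36 ≈ 0.134.
%ΔQ_X ≈ ε × %ΔP_Y = 0.134 × (-19%) = -2.5%.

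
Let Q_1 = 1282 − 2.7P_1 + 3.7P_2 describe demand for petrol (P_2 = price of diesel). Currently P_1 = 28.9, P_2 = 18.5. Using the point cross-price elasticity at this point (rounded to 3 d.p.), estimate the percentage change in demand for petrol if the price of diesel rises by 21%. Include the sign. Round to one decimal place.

1.1%

At P_1 = 28.9, P_2 = 18.5: Q_1 = 1272.42.
∂Q_1/∂P_2 = 3.7.
ε = (∂Q_1/∂P_2)(P_2/Q_1) = 3.7000 × 18.5/1272.42 ≈ 0.054.
%ΔQ_1 ≈ ε × %ΔP_2 = 0.054 × (21%) = 1.1%.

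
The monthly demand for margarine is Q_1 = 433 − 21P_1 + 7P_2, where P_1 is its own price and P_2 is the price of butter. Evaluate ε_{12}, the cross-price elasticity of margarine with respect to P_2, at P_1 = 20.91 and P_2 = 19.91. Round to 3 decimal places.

1.046

At P_1 = 20.91 and P_2 = 19.91: Q_1 = 133.26.
∂Q_1/∂P_2 = 7.
ε = (∂Q_1/∂P_2)(P_2/Q_1) = 7 × (19.91/133.26) ≈ 1.046.
Since ε > 0, margarine and butter are substitutes.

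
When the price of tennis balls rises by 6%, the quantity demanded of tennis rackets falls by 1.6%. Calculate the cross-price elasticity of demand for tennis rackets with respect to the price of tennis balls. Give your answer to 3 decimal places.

ε = (%ΔQ of tennis rackets) / (%ΔP of tennis balls) = (-1.6%) / (6%) ≈ -0.267.
Negative cross-price elasticity: complements.

-0.267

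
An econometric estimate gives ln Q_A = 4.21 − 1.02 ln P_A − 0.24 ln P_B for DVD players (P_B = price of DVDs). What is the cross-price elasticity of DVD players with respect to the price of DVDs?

-0.24

In a log-linear (constant-elasticity) demand function, the coefficient on ln P_B is the cross-price elasticity.
ε = -0.24. Negative, so DVD players and DVDs are complements.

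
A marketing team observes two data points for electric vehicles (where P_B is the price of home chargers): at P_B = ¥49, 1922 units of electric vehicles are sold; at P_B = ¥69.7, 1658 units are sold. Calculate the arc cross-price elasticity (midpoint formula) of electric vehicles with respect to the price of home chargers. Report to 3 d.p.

-0.423

ΔQ_A = 1658 − 1922 = -264; ΔP_B = 69.7 − 49 = 20.7.
Midpoints: Q̄_A = 1790.0, P̄_B = 59.35.
ε = (ΔQ_A/Q̄_A)/(ΔP_B/P̄_B) = (-264/1790.0)/(20.7/59.35) ≈ -0.423.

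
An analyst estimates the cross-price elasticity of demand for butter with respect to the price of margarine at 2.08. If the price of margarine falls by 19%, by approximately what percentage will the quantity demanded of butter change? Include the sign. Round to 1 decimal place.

-39.5%

%ΔQ ≈ ε × %ΔP of margarine = 2.08 × (-19%) = -39.5%.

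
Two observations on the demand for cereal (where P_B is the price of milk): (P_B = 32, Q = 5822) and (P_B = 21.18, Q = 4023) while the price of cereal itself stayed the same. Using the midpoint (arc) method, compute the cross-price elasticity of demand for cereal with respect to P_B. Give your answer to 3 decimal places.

ΔQ_A = 4023 − 5822 = -1799; ΔP_B = 21.18 − 32 = -10.82.
Midpoints: Q̄_A = 4922.5, P̄_B = 26.59.
ε = (ΔQ_A/Q̄_A)/(ΔP_B/P̄_B) = (-1799/4922.5)/(-10.82/26.59) ≈ 0.898.

0.898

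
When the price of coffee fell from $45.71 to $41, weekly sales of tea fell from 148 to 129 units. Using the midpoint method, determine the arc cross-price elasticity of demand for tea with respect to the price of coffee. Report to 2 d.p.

1.26

ΔQ_A = 129 − 148 = -19; ΔP_B = 41 − 45.71 = -4.71.
Midpoints: Q̄_A = 138.5, P̄_B = 43.36.
ε = (ΔQ_A/Q̄_A)/(ΔP_B/P̄_B) = (-19/138.5)/(-4.71/43.36) ≈ 1.26.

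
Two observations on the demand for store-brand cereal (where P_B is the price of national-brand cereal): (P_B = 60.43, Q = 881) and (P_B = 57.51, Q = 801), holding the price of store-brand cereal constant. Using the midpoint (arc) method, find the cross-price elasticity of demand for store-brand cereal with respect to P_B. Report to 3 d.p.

1.921

ΔQ_A = 801 − 881 = -80; ΔP_B = 57.51 − 60.43 = -2.92.
Midpoints: Q̄_A = 841.0, P̄_B = 58.97.
ε = (ΔQ_A/Q̄_A)/(ΔP_B/P̄_B) = (-80/841.0)/(-2.92/58.97) ≈ 1.921.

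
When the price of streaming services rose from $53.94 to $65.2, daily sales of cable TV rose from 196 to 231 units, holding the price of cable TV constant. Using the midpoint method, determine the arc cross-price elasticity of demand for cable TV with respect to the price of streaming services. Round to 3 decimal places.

ΔQ_A = 231 − 196 = 35; ΔP_B = 65.2 − 53.94 = 11.26.
Midpoints: Q̄_A = 213.5, P̄_B = 59.57.
ε = (ΔQ_A/Q̄_A)/(ΔP_B/P̄_B) = (35/213.5)/(11.26/59.57) ≈ 0.867.

0.867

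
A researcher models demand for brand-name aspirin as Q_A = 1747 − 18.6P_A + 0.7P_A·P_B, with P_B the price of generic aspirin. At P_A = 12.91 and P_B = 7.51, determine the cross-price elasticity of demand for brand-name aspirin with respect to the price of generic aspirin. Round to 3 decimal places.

At P_A = 12.91 and P_B = 7.51: Q_A = 1574.742.
∂Q_A/∂P_B = 0.7P_A = 0.7(12.91) = 9.0370.
ε = (∂Q_A/∂P_B)(P_B/Q_A) = 9.0370 × (7.51/1574.742) ≈ 0.043.

0.043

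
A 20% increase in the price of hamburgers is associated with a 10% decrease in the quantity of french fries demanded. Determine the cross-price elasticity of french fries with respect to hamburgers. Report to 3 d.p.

ε = (%ΔQ of french fries) / (%ΔP of hamburgers) = (-10%) / (20%) ≈ -0.500.

-0.500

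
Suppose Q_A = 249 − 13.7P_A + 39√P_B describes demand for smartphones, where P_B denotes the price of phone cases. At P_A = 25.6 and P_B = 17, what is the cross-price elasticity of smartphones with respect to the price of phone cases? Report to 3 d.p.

1.361

At P_A = 25.6 and P_B = 17: Q_A = 59.081.
∂Q_A/∂P_B = 39/(2√P_B) = 39/(2√17) = 4.7294.
ε = (∂Q_A/∂P_B)(P_B/Q_A) = 4.7294 × (17/59.081) ≈ 1.361.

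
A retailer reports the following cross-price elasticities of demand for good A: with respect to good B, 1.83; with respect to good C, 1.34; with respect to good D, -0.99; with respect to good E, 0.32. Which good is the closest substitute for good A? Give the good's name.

good B

Substitutes have ε > 0. Among the positive values, 1.83 (good B) is largest.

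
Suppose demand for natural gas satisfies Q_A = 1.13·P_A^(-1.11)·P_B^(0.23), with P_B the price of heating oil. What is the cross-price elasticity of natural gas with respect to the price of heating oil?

0.23

In a log-linear (constant-elasticity) demand function, the coefficient on the exponent of P_B is the cross-price elasticity.
ε = 0.23. Positive, so natural gas and heating oil are substitutes.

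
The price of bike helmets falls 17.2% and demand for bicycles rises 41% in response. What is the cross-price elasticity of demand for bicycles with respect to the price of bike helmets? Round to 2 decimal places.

ε = (%ΔQ of bicycles) / (%ΔP of bike helmets) = (41%) / (-17.2%) ≈ -2.38.
Negative cross-price elasticity: complements.

-2.38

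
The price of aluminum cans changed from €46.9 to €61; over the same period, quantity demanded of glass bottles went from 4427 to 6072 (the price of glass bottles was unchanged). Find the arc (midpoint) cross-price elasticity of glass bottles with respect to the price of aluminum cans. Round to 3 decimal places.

1.199

ΔQ_A = 6072 − 4427 = 1645; ΔP_B = 61 − 46.9 = 14.1.
Midpoints: Q̄_A = 5249.5, P̄_B = 53.95.
ε = (ΔQ_A/Q̄_A)/(ΔP_B/P̄_B) = (1645/5249.5)/(14.1/53.95) ≈ 1.199.
ε > 0: glass bottles and aluminum cans are substitutes.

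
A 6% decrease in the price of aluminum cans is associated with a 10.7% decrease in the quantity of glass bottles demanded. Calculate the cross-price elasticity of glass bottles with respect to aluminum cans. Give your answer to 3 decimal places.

ε = (%ΔQ of glass bottles) / (%ΔP of aluminum cans) = (-10.7%) / (-6%) ≈ 1.783.
Positive cross-price elasticity: substitutes.

1.783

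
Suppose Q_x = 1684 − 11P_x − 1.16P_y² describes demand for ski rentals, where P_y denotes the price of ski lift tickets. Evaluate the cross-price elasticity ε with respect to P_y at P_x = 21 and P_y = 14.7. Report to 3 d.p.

-0.417

At P_x = 21 and P_y = 14.7: Q_x = 1202.336.
∂Q_x/∂P_y = -2.32P_y = -2.32(14.7) = -34.1040.
ε = (∂Q_x/∂P_y)(P_y/Q_x) = -34.1040 × (14.7/1202.336) ≈ -0.417.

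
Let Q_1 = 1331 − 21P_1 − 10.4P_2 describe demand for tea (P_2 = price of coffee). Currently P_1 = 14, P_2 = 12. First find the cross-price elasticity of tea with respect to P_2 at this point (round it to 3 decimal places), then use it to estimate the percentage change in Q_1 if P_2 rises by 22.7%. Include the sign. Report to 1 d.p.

-3.1%

At P_1 = 14, P_2 = 12: Q_1 = 912.2.
∂Q_1/∂P_2 = -10.4.
ε = (∂Q_1/∂P_2)(P_2/Q_1) = -10.4000 × 12/912.2 ≈ -0.137.
%ΔQ_1 ≈ ε × %ΔP_2 = -0.137 × (22.7%) = -3.1%.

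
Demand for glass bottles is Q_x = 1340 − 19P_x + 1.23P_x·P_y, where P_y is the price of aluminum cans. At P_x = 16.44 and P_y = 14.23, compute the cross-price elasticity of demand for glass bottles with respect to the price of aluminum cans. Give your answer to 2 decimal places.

0.22

At P_x = 16.44 and P_y = 14.23: Q_x = 1315.388.
∂Q_x/∂P_y = 1.23P_x = 1.23(16.44) = 20.2212.
ε = (∂Q_x/∂P_y)(P_y/Q_x) = 20.2212 × (14.23/1315.388) ≈ 0.22.
ε > 0: substitutes.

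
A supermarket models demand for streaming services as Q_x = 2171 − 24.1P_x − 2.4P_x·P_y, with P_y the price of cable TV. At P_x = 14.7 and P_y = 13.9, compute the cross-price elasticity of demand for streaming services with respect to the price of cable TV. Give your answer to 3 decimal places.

At P_x = 14.7 and P_y = 13.9: Q_x = 1326.338.
∂Q_x/∂P_y = -2.4P_x = -2.4(14.7) = -35.2800.
ε = (∂Q_x/∂P_y)(P_y/Q_x) = -35.2800 × (13.9/1326.338) ≈ -0.370.
ε < 0: complements.

-0.370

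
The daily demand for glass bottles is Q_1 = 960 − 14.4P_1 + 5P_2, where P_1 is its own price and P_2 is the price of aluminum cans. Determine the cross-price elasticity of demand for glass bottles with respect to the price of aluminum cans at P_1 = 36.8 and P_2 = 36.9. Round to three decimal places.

0.300

At P_1 = 36.8 and P_2 = 36.9: Q_1 = 614.58.
∂Q_1/∂P_2 = 5.
ε = (∂Q_1/∂P_2)(P_2/Q_1) = 5 × (36.9/614.58) ≈ 0.300.
Since ε > 0, glass bottles and aluminum cans are substitutes.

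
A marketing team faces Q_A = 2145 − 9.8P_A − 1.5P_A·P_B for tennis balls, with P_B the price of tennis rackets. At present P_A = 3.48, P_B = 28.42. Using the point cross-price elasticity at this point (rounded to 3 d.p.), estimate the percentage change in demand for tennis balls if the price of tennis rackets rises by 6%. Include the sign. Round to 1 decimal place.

At P_A = 3.48, P_B = 28.42: Q_A = 1962.544.
∂Q_A/∂P_B = -1.5P_A = -5.2200.
ε = (∂Q_A/∂P_B)(P_B/Q_A) = -5.2200 × 28.42/1962.544 ≈ -0.076.
%ΔQ_A ≈ ε × %ΔP_B = -0.076 × (6%) = -0.5%.

-0.5%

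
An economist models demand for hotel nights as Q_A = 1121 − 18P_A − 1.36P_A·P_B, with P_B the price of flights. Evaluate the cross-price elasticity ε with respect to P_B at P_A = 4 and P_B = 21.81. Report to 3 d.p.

-0.128

At P_A = 4 and P_B = 21.81: Q_A = 930.354.
∂Q_A/∂P_B = -1.36P_A = -1.36(4) = -5.4400.
ε = (∂Q_A/∂P_B)(P_B/Q_A) = -5.4400 × (21.81/930.354) ≈ -0.128.
ε < 0: complements.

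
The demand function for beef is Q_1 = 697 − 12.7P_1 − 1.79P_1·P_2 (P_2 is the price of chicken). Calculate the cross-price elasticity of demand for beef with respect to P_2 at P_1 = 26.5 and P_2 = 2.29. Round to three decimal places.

-0.431

At P_1 = 26.5 and P_2 = 2.29: Q_1 = 251.824.
∂Q_1/∂P_2 = -1.79P_1 = -1.79(26.5) = -47.4350.
ε = (∂Q_1/∂P_2)(P_2/Q_1) = -47.4350 × (2.29/251.824) ≈ -0.431.
ε < 0: complements.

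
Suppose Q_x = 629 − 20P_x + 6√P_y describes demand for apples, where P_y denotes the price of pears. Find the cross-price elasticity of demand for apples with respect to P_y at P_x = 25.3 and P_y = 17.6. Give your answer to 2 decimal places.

0.08

At P_x = 25.3 and P_y = 17.6: Q_x = 148.171.
∂Q_x/∂P_y = 6/(2√P_y) = 6/(2√17.6) = 0.7151.
ε = (∂Q_x/∂P_y)(P_y/Q_x) = 0.7151 × (17.6/148.171) ≈ 0.08.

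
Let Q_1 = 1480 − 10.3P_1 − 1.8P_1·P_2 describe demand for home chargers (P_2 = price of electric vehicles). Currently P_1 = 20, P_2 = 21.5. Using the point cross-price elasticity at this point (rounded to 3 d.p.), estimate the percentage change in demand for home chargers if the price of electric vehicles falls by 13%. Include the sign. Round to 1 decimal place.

At P_1 = 20, P_2 = 21.5: Q_1 = 500.
∂Q_1/∂P_2 = -1.8P_1 = -36.0000.
ε = (∂Q_1/∂P_2)(P_2/Q_1) = -36.0000 × 21.5/500 ≈ -1.548.
%ΔQ_1 ≈ ε × %ΔP_2 = -1.548 × (-13%) = 20.1%.

20.1%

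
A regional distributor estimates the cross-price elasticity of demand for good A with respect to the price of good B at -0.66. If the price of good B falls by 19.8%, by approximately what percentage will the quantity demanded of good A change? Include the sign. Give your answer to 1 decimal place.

%ΔQ ≈ ε × %ΔP of good B = -0.66 × (-19.8%) = 13.1%.

13.1%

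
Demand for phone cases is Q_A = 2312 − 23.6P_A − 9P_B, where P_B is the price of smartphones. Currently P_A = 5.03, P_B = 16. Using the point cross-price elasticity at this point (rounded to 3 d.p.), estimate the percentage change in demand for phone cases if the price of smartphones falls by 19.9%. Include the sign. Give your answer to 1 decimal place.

At P_A = 5.03, P_B = 16: Q_A = 2049.292.
∂Q_A/∂P_B = -9.
ε = (∂Q_A/∂P_B)(P_B/Q_A) = -9.0000 × 16/2049.292 ≈ -0.070.
%ΔQ_A ≈ ε × %ΔP_B = -0.070 × (-19.9%) = 1.4%.

1.4%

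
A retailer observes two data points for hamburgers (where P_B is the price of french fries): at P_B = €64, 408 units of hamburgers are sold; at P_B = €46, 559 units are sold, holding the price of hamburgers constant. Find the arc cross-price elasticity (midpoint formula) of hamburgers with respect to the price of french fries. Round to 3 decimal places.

ΔQ_A = 559 − 408 = 151; ΔP_B = 46 − 64 = -18.
Midpoints: Q̄_A = 483.5, P̄_B = 55.00.
ε = (ΔQ_A/Q̄_A)/(ΔP_B/P̄_B) = (151/483.5)/(-18/55.00) ≈ -0.954.
ε < 0: hamburgers and french fries are complements.

-0.954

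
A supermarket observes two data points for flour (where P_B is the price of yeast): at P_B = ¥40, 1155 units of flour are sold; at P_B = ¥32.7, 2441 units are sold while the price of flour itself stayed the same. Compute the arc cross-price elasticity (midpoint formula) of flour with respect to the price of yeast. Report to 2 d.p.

ΔQ_A = 2441 − 1155 = 1286; ΔP_B = 32.7 − 40 = -7.3.
Midpoints: Q̄_A = 1798.0, P̄_B = 36.35.
ε = (ΔQ_A/Q̄_A)/(ΔP_B/P̄_B) = (1286/1798.0)/(-7.3/36.35) ≈ -3.56.

-3.56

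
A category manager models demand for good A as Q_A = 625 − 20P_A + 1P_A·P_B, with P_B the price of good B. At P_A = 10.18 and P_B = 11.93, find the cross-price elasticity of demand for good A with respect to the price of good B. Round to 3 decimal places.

At P_A = 10.18 and P_B = 11.93: Q_A = 542.847.
∂Q_A/∂P_B = 1P_A = 1(10.18) = 10.1800.
ε = (∂Q_A/∂P_B)(P_B/Q_A) = 10.1800 × (11.93/542.847) ≈ 0.224.

0.224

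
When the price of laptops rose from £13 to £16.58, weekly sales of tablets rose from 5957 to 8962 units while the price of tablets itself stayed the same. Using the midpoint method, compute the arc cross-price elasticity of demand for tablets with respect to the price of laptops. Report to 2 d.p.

ΔQ_A = 8962 − 5957 = 3005; ΔP_B = 16.58 − 13 = 3.58.
Midpoints: Q̄_A = 7459.5, P̄_B = 14.79.
ε = (ΔQ_A/Q̄_A)/(ΔP_B/P̄_B) = (3005/7459.5)/(3.58/14.79) ≈ 1.66.

1.66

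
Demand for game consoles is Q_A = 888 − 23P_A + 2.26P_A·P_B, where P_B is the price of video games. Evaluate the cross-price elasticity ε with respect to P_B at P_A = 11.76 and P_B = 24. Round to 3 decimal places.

At P_A = 11.76 and P_B = 24: Q_A = 1255.382.
∂Q_A/∂P_B = 2.26P_A = 2.26(11.76) = 26.5776.
ε = (∂Q_A/∂P_B)(P_B/Q_A) = 26.5776 × (24/1255.382) ≈ 0.508.
ε > 0: substitutes.

0.508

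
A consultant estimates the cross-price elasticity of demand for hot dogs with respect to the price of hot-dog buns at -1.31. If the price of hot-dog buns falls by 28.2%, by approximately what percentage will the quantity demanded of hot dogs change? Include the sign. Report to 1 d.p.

36.9%

%ΔQ ≈ ε × %ΔP of hot-dog buns = -1.31 × (-28.2%) = 36.9%.
Demand for hot dogs rises by about 36.9%.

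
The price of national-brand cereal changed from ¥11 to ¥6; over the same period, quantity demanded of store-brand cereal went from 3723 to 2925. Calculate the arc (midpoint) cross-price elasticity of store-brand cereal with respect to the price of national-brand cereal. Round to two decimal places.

ΔQ_A = 2925 − 3723 = -798; ΔP_B = 6 − 11 = -5.
Midpoints: Q̄_A = 3324.0, P̄_B = 8.50.
ε = (ΔQ_A/Q̄_A)/(ΔP_B/P̄_B) = (-798/3324.0)/(-5/8.50) ≈ 0.41.
ε > 0: store-brand cereal and national-brand cereal are substitutes.

0.41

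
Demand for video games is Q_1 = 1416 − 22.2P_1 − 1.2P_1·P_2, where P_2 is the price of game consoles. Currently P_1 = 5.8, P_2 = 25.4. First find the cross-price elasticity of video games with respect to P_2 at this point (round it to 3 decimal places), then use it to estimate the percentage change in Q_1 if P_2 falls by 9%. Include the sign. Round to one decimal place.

1.4%

At P_1 = 5.8, P_2 = 25.4: Q_1 = 1110.456.
∂Q_1/∂P_2 = -1.2P_1 = -6.9600.
ε = (∂Q_1/∂P_2)(P_2/Q_1) = -6.9600 × 25.4/1110.456 ≈ -0.159.
%ΔQ_1 ≈ ε × %ΔP_2 = -0.159 × (-9%) = 1.4%.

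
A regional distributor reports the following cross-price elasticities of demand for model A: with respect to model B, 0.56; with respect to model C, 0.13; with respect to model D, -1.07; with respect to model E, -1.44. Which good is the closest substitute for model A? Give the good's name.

Substitutes have ε > 0. Among the positive values, 0.56 (model B) is largest.

model B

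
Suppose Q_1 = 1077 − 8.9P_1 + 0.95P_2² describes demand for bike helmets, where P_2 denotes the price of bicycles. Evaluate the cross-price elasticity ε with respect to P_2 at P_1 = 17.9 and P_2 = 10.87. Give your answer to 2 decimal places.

0.22

At P_1 = 17.9 and P_2 = 10.87: Q_1 = 1029.939.
∂Q_1/∂P_2 = 1.9P_2 = 1.9(10.87) = 20.6530.
ε = (∂Q_1/∂P_2)(P_2/Q_1) = 20.6530 × (10.87/1029.939) ≈ 0.22.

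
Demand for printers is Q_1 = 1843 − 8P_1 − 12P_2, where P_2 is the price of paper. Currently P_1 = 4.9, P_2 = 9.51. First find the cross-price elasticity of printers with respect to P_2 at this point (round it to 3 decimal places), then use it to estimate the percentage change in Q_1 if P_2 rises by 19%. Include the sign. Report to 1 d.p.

-1.3%

At P_1 = 4.9, P_2 = 9.51: Q_1 = 1689.68.
∂Q_1/∂P_2 = -12.
ε = (∂Q_1/∂P_2)(P_2/Q_1) = -12.0000 × 9.51/1689.68 ≈ -0.068.
%ΔQ_1 ≈ ε × %ΔP_2 = -0.068 × (19%) = -1.3%.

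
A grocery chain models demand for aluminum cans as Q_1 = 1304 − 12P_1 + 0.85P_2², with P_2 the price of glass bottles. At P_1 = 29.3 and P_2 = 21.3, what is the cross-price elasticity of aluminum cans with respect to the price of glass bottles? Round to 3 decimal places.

0.576

At P_1 = 29.3 and P_2 = 21.3: Q_1 = 1338.036.
∂Q_1/∂P_2 = 1.7P_2 = 1.7(21.3) = 36.2100.
ε = (∂Q_1/∂P_2)(P_2/Q_1) = 36.2100 × (21.3/1338.036) ≈ 0.576.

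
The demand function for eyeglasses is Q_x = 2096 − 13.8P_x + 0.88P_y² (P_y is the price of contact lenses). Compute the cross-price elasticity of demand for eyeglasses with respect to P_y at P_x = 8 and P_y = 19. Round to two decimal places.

0.28

At P_x = 8 and P_y = 19: Q_x = 2303.28.
∂Q_x/∂P_y = 1.76P_y = 1.76(19) = 33.4400.
ε = (∂Q_x/∂P_y)(P_y/Q_x) = 33.4400 × (19/2303.28) ≈ 0.28.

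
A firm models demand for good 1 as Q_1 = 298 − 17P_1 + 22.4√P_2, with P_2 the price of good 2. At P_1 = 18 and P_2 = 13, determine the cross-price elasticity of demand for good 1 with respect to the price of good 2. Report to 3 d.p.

At P_1 = 18 and P_2 = 13: Q_1 = 72.764.
∂Q_1/∂P_2 = 22.4/(2√P_2) = 22.4/(2√13) = 3.1063.
ε = (∂Q_1/∂P_2)(P_2/Q_1) = 3.1063 × (13/72.764) ≈ 0.555.

0.555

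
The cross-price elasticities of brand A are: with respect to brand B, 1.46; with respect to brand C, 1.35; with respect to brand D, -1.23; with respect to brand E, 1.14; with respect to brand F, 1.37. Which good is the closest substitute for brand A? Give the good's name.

brand B

Substitutes have ε > 0. Among the positive values, 1.46 (brand B) is largest.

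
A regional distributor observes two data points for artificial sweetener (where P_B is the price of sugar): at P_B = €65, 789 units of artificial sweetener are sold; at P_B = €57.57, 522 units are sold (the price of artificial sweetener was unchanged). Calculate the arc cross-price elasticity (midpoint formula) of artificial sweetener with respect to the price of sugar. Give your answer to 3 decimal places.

ΔQ_A = 522 − 789 = -267; ΔP_B = 57.57 − 65 = -7.43.
Midpoints: Q̄_A = 655.5, P̄_B = 61.28.
ε = (ΔQ_A/Q̄_A)/(ΔP_B/P̄_B) = (-267/655.5)/(-7.43/61.28) ≈ 3.360.

3.360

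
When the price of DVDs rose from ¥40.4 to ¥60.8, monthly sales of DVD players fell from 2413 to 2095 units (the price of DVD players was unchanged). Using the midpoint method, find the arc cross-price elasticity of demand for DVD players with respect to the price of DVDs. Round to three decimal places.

-0.350

ΔQ_A = 2095 − 2413 = -318; ΔP_B = 60.8 − 40.4 = 20.4.
Midpoints: Q̄_A = 2254.0, P̄_B = 50.60.
ε = (ΔQ_A/Q̄_A)/(ΔP_B/P̄_B) = (-318/2254.0)/(20.4/50.60) ≈ -0.350.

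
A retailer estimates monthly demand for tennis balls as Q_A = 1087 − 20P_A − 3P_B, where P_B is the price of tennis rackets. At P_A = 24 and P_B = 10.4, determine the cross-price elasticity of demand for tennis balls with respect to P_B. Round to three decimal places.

At P_A = 24 and P_B = 10.4: Q_A = 575.8.
∂Q_A/∂P_B = -3.
ε = (∂Q_A/∂P_B)(P_B/Q_A) = -3 × (10.4/575.8) ≈ -0.054.
Since ε < 0, tennis balls and tennis rackets are complements.

-0.054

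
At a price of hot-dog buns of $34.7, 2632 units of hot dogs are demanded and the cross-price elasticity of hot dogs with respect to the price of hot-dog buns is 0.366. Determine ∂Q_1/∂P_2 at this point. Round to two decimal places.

ε = (∂Q_1/∂P_2)·(P_2/Q_1) ⇒ ∂Q_1/∂P_2 = ε·Q_1/P_2 = 0.366 × 2632/34.7 ≈ 27.76.

27.76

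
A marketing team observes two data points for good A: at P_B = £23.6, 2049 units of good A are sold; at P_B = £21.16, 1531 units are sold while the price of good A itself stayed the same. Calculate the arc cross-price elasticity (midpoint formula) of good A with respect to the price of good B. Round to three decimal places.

2.654

ΔQ_A = 1531 − 2049 = -518; ΔP_B = 21.16 − 23.6 = -2.44.
Midpoints: Q̄_A = 1790.0, P̄_B = 22.38.
ε = (ΔQ_A/Q̄_A)/(ΔP_B/P̄_B) = (-518/1790.0)/(-2.44/22.38) ≈ 2.654.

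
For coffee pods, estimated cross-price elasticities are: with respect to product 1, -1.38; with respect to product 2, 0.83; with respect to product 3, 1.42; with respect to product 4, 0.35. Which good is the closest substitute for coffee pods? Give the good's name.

Substitutes have ε > 0. Among the positive values, 1.42 (product 3) is largest.

product 3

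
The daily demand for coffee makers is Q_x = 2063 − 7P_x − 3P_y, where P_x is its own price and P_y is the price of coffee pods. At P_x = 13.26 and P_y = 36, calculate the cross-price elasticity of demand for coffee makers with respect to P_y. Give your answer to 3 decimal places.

-0.058

At P_x = 13.26 and P_y = 36: Q_x = 1862.18.
∂Q_x/∂P_y = -3.
ε = (∂Q_x/∂P_y)(P_y/Q_x) = -3 × (36/1862.18) ≈ -0.058.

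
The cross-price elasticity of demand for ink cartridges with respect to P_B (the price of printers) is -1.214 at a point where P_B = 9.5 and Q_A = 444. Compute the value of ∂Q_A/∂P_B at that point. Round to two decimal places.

ε = (∂Q_A/∂P_B)·(P_B/Q_A) ⇒ ∂Q_A/∂P_B = ε·Q_A/P_B = -1.214 × 444/9.5 ≈ -56.74.

-56.74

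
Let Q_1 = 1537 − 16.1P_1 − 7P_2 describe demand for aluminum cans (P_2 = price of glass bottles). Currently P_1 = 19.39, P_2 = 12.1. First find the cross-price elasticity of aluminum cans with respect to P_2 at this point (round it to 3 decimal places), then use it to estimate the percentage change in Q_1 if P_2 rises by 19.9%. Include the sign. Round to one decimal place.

At P_1 = 19.39, P_2 = 12.1: Q_1 = 1140.121.
∂Q_1/∂P_2 = -7.
ε = (∂Q_1/∂P_2)(P_2/Q_1) = -7.0000 × 12.1/1140.121 ≈ -0.074.
%ΔQ_1 ≈ ε × %ΔP_2 = -0.074 × (19.9%) = -1.5%.

-1.5%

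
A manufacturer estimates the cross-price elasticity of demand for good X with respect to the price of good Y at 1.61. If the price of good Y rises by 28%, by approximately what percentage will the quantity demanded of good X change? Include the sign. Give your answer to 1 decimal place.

%ΔQ ≈ ε × %ΔP of good Y = 1.61 × (28%) = 45.1%.

45.1%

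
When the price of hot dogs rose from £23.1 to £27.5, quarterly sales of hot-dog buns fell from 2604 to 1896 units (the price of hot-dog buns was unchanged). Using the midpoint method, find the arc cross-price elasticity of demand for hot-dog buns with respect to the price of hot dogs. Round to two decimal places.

ΔQ_A = 1896 − 2604 = -708; ΔP_B = 27.5 − 23.1 = 4.4.
Midpoints: Q̄_A = 2250.0, P̄_B = 25.30.
ε = (ΔQ_A/Q̄_A)/(ΔP_B/P̄_B) = (-708/2250.0)/(4.4/25.30) ≈ -1.81.
ε < 0: hot-dog buns and hot dogs are complements.

-1.81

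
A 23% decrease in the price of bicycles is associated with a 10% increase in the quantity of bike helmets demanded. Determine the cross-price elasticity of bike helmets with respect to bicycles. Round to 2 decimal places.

ε = (%ΔQ of bike helmets) / (%ΔP of bicycles) = (10%) / (-23%) ≈ -0.43.

-0.43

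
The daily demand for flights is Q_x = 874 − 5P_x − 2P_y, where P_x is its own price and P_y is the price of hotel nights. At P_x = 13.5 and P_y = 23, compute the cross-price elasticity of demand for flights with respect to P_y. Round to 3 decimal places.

At P_x = 13.5 and P_y = 23: Q_x = 760.5.
∂Q_x/∂P_y = -2.
ε = (∂Q_x/∂P_y)(P_y/Q_x) = -2 × (23/760.5) ≈ -0.060.
Since ε < 0, flights and hotel nights are complements.

-0.060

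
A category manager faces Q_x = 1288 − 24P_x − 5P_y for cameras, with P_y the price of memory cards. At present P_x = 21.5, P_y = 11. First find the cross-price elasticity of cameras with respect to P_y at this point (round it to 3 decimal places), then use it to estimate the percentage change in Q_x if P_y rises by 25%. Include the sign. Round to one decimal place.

At P_x = 21.5, P_y = 11: Q_x = 717.
∂Q_x/∂P_y = -5.
ε = (∂Q_x/∂P_y)(P_y/Q_x) = -5.0000 × 11/717 ≈ -0.077.
%ΔQ_x ≈ ε × %ΔP_y = -0.077 × (25%) = -1.9%.

-1.9%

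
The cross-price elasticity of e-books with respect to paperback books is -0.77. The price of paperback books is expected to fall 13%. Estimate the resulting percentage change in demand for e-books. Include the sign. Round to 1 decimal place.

10.0%

%ΔQ ≈ ε × %ΔP of paperback books = -0.77 × (-13%) = 10.0%.
Demand for e-books rises by about 10.0%.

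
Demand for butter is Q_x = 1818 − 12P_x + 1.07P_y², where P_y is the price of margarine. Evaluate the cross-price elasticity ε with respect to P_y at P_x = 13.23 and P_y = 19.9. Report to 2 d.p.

0.41

At P_x = 13.23 and P_y = 19.9: Q_x = 2082.971.
∂Q_x/∂P_y = 2.14P_y = 2.14(19.9) = 42.5860.
ε = (∂Q_x/∂P_y)(P_y/Q_x) = 42.5860 × (19.9/2082.971) ≈ 0.41.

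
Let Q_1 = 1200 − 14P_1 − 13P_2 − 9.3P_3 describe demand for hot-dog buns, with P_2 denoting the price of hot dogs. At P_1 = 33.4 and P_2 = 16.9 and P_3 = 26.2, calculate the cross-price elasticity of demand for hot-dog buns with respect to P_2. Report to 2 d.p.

At P_1 = 33.4 and P_2 = 16.9 and P_3 = 26.2: Q_1 = 269.04.
∂Q_1/∂P_2 = -13.
ε = (∂Q_1/∂P_2)(P_2/Q_1) = -13 × (16.9/269.04) ≈ -0.82.
Since ε < 0, hot-dog buns and hot dogs are complements.

-0.82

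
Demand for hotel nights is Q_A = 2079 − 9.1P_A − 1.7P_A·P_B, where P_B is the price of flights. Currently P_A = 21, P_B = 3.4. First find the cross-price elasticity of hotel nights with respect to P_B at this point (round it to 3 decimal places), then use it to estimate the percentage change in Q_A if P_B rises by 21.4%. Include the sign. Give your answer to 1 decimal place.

At P_A = 21, P_B = 3.4: Q_A = 1766.52.
∂Q_A/∂P_B = -1.7P_A = -35.7000.
ε = (∂Q_A/∂P_B)(P_B/Q_A) = -35.7000 × 3.4/1766.52 ≈ -0.069.
%ΔQ_A ≈ ε × %ΔP_B = -0.069 × (21.4%) = -1.5%.

-1.5%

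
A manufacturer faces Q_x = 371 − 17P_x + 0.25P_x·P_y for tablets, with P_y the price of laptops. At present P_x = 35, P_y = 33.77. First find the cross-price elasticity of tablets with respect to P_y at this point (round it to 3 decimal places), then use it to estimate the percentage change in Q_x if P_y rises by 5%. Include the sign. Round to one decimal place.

20.7%

At P_x = 35, P_y = 33.77: Q_x = 71.488.
∂Q_x/∂P_y = 0.25P_x = 8.7500.
ε = (∂Q_x/∂P_y)(P_y/Q_x) = 8.7500 × 33.77/71.488 ≈ 4.133.
%ΔQ_x ≈ ε × %ΔP_y = 4.133 × (5%) = 20.7%.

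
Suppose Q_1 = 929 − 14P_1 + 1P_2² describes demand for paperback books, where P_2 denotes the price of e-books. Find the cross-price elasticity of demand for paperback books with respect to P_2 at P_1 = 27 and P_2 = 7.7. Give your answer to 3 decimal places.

At P_1 = 27 and P_2 = 7.7: Q_1 = 610.29.
∂Q_1/∂P_2 = 2P_2 = 2(7.7) = 15.4000.
ε = (∂Q_1/∂P_2)(P_2/Q_1) = 15.4000 × (7.7/610.29) ≈ 0.194.
ε > 0: substitutes.

0.194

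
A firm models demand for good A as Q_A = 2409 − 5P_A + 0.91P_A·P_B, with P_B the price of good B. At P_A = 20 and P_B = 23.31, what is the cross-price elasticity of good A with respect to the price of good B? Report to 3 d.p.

At P_A = 20 and P_B = 23.31: Q_A = 2733.242.
∂Q_A/∂P_B = 0.91P_A = 0.91(20) = 18.2000.
ε = (∂Q_A/∂P_B)(P_B/Q_A) = 18.2000 × (23.31/2733.242) ≈ 0.155.
ε > 0: substitutes.

0.155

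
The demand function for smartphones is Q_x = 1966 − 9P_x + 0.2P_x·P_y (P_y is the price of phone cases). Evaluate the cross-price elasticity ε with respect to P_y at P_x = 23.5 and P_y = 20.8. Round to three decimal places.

0.053

At P_x = 23.5 and P_y = 20.8: Q_x = 1852.26.
∂Q_x/∂P_y = 0.2P_x = 0.2(23.5) = 4.7000.
ε = (∂Q_x/∂P_y)(P_y/Q_x) = 4.7000 × (20.8/1852.26) ≈ 0.053.
ε > 0: substitutes.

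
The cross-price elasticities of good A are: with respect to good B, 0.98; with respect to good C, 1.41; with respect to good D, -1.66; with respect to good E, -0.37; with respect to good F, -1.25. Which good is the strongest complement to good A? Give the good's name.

Complements have ε < 0. The most negative value is -1.66 (good D).

good D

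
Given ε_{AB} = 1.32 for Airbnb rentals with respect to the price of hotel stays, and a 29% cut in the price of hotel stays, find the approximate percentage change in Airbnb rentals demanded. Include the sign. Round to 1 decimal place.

-38.3%

%ΔQ ≈ ε × %ΔP of hotel stays = 1.32 × (-29%) = -38.3%.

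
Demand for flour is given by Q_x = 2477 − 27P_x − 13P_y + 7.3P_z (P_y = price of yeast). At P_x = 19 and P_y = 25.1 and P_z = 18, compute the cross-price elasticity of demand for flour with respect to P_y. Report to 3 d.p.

At P_x = 19 and P_y = 25.1 and P_z = 18: Q_x = 1769.1.
∂Q_x/∂P_y = -13.
ε = (∂Q_x/∂P_y)(P_y/Q_x) = -13 × (25.1/1769.1) ≈ -0.184.

-0.184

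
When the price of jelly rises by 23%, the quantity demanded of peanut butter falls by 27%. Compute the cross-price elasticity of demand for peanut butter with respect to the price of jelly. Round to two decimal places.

-1.17

ε = (%ΔQ of peanut butter) / (%ΔP of jelly) = (-27%) / (23%) ≈ -1.17.
Negative cross-price elasticity: complements.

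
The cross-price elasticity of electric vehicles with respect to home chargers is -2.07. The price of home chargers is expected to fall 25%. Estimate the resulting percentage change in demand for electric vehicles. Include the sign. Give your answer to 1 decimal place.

51.8%

%ΔQ ≈ ε × %ΔP of home chargers = -2.07 × (-25%) = 51.8%.
Demand for electric vehicles rises by about 51.8%.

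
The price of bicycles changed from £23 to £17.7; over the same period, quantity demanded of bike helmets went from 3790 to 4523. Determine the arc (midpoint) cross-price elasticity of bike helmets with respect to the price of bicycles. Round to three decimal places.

-0.677

ΔQ_A = 4523 − 3790 = 733; ΔP_B = 17.7 − 23 = -5.3.
Midpoints: Q̄_A = 4156.5, P̄_B = 20.35.
ε = (ΔQ_A/Q̄_A)/(ΔP_B/P̄_B) = (733/4156.5)/(-5.3/20.35) ≈ -0.677.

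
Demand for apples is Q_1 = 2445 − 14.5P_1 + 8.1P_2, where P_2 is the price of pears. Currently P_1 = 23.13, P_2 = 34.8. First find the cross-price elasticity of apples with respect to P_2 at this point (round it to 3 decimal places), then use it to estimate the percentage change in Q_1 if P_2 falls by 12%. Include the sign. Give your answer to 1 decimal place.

-1.4%

At P_1 = 23.13, P_2 = 34.8: Q_1 = 2391.495.
∂Q_1/∂P_2 = 8.1.
ε = (∂Q_1/∂P_2)(P_2/Q_1) = 8.1000 × 34.8/2391.495 ≈ 0.118.
%ΔQ_1 ≈ ε × %ΔP_2 = 0.118 × (-12%) = -1.4%.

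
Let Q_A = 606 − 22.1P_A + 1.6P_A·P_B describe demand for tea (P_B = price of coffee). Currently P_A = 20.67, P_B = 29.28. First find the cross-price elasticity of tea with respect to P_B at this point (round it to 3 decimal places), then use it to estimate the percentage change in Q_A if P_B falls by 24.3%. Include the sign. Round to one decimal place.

-21.0%

At P_A = 20.67, P_B = 29.28: Q_A = 1117.541.
∂Q_A/∂P_B = 1.6P_A = 33.0720.
ε = (∂Q_A/∂P_B)(P_B/Q_A) = 33.0720 × 29.28/1117.541 ≈ 0.866.
%ΔQ_A ≈ ε × %ΔP_B = 0.866 × (-24.3%) = -21.0%.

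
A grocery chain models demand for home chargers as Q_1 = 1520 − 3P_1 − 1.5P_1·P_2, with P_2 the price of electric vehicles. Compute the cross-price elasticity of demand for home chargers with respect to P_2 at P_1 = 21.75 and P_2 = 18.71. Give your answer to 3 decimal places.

At P_1 = 21.75 and P_2 = 18.71: Q_1 = 844.336.
∂Q_1/∂P_2 = -1.5P_1 = -1.5(21.75) = -32.6250.
ε = (∂Q_1/∂P_2)(P_2/Q_1) = -32.6250 × (18.71/844.336) ≈ -0.723.

-0.723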